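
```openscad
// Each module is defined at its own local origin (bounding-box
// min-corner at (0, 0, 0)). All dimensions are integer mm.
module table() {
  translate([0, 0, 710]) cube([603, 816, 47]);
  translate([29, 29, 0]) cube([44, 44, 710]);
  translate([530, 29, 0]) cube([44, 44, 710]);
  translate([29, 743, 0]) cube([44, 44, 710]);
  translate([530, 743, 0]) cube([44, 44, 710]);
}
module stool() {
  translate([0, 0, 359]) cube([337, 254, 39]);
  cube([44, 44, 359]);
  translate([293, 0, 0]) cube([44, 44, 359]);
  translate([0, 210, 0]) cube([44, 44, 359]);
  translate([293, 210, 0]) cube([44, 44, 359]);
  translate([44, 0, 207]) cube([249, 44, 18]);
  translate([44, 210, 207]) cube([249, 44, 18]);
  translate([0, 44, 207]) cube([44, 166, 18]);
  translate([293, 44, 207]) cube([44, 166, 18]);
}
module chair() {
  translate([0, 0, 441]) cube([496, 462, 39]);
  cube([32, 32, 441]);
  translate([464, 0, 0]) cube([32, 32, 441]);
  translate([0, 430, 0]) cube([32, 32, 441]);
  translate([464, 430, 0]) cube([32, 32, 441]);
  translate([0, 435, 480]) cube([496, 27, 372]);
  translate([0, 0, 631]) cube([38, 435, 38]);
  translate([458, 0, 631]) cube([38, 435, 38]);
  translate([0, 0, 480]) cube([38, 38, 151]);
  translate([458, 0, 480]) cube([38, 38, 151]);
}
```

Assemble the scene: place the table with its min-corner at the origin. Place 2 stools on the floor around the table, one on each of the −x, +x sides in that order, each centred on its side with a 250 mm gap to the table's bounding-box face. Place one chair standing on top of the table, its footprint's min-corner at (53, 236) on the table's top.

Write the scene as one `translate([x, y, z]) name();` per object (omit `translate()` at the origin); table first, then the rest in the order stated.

table();
translate([-587, 281, 0]) stool();
translate([853, 281, 0]) stool();
translate([53, 236, 757]) chair();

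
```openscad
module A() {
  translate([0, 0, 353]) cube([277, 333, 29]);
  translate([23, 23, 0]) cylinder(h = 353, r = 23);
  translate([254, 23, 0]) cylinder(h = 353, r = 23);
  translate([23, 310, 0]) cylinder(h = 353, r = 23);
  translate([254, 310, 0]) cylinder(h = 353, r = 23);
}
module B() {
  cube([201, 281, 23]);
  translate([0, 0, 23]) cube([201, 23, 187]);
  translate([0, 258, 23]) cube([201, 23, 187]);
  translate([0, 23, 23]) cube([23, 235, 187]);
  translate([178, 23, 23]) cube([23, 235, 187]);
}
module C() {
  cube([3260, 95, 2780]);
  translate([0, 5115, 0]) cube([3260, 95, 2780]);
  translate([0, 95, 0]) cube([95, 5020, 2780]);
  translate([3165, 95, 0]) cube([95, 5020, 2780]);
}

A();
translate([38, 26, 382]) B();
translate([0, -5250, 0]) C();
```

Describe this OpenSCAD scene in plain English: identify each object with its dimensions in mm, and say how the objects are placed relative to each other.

A is a four-legged stool. The seat is 277×333 mm, 29 mm thick, top at z = 382 mm. It stands on four round legs, each 46 mm in diameter, from z = 0 to the seat underside, each leg's axis is inset half a diameter from the nearest pair of seat edges (so the leg's bounding box is flush with the corner).

B is an open-topped rectangular box: outside dimensions 201×281×210 mm, with a uniform wall and base thickness of 23 mm. The base is a full 201×281 slab on the floor; four walls sit on top of the base. The front and back walls (the −y and +y sides) span the full width; the two side walls fit between them.

C is a box-shaped house frame (walls only): outside footprint 3260×5210 mm, wall height 2780 mm, wall thickness 95 mm. The two y-facing walls run the full x-width; the two x-facing walls fit between the inner faces of the y-facing walls.

The open box is on top of the stool, centred. The house frame is on the floor beside the stool on its −y side.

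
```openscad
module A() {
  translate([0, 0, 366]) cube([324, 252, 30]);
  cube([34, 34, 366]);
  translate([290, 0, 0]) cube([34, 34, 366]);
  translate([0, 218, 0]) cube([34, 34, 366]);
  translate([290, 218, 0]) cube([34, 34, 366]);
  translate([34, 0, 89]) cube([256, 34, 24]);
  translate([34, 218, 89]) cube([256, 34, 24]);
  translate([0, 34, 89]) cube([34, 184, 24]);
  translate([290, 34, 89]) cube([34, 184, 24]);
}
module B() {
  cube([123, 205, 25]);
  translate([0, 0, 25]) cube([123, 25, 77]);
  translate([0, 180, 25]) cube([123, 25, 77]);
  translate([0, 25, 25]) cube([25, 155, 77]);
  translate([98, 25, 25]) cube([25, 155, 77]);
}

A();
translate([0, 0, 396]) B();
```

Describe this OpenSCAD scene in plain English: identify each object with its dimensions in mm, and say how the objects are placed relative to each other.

A is a four-legged stool. The seat is 324×252 mm, 30 mm thick, top at z = 396 mm. It stands on four square legs, each 34×34 mm in cross-section, from z = 0 to the seat underside, each flush with a corner of the seat. Four stretchers, 34 mm wide and 24 mm tall, connect adjacent legs with their undersides at z = 89 mm, each running between the inner faces of the legs it joins and aligned with the legs' outer faces on the other axis.

B is an open storage box with external size 123×205×102 mm and wall thickness 25 mm (the base is also 25 mm thick). The base covers the whole footprint; the four walls stand on the base, with the y-facing walls full-width and the x-facing walls fitting between their inner faces.

The open box is on top of the stool.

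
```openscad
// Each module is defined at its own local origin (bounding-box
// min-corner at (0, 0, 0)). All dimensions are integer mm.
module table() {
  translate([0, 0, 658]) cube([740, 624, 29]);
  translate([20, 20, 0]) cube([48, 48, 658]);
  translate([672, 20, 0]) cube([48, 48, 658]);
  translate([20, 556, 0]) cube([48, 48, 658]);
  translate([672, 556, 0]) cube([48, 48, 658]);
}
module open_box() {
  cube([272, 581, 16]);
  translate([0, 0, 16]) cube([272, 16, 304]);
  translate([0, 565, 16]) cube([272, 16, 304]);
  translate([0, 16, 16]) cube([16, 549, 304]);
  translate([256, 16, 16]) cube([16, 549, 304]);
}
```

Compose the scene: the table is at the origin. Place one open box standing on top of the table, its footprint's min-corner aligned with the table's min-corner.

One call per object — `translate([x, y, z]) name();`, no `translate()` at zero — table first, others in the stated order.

table();
translate([0, 0, 687]) open_box();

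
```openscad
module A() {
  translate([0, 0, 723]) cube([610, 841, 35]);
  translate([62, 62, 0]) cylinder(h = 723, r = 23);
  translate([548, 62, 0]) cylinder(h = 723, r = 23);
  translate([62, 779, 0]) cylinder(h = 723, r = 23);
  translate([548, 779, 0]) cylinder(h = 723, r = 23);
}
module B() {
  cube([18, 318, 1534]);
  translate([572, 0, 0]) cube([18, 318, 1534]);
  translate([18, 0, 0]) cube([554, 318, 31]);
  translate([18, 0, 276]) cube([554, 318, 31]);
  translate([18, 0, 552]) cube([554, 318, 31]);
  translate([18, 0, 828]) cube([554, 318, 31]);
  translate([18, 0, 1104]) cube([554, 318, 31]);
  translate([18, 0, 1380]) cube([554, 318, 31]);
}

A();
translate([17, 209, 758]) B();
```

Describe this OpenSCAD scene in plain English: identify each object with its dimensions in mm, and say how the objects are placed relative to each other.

A is a rectangular dining table. The top is 610×841×35 mm with its upper surface at z = 758 mm. It stands on four round legs of 46 mm diameter, each leg's bounding box inset 39 mm from the nearest pair of top edges, running from the floor to the underside of the top.

B is an open bookshelf. Two side panels, each 18 mm thick, 318 mm deep and 1534 mm tall, stand 590 mm apart (outside-to-outside). Between them sit 6 shelves, each 31 mm thick and 318 mm deep, spanning the full gap between the sides. The bottom shelf rests on the floor (its underside at z = 0) and the clear gap between one shelf's top and the next shelf's underside is 245 mm.

The bookshelf is on top of the table.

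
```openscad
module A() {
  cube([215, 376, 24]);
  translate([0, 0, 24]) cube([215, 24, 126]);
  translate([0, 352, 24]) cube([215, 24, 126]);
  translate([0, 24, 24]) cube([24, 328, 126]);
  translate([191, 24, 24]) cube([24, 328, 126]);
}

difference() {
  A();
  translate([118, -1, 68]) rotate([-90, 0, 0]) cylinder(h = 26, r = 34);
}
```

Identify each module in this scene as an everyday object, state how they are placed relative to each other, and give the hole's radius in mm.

A is an open box. The open box has a circular hole through its front wall. The hole's radius is 34 mm.

The subtracted cylinder has r = 34 mm.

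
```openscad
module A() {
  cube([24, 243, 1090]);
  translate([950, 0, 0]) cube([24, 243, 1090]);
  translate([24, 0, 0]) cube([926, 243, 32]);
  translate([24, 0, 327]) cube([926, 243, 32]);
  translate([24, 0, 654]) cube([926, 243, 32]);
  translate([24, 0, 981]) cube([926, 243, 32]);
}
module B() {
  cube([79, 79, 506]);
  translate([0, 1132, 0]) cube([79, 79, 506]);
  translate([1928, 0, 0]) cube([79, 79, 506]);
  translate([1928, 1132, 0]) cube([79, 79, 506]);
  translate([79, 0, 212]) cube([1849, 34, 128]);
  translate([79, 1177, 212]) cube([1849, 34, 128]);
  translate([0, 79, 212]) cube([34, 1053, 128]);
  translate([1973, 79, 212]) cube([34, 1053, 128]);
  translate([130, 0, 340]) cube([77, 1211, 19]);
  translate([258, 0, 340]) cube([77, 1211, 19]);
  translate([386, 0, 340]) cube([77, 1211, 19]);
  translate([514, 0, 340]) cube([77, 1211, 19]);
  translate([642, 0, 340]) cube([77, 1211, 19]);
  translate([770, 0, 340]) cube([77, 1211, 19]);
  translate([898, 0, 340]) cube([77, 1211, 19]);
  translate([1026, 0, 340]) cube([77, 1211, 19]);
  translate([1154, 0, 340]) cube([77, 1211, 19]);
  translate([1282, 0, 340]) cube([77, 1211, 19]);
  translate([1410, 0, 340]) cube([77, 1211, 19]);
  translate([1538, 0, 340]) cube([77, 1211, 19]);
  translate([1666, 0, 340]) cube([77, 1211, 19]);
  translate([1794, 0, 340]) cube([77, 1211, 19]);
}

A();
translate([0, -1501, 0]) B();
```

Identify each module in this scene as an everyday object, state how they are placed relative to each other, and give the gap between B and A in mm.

The bed frame's nearest face is 290 mm from the bookshelf's −y face.

A is a bookshelf. B is a bed frame. The bed frame is on the floor beside the bookshelf on its −y side. The gap between the bed frame and the bookshelf is 290 mm.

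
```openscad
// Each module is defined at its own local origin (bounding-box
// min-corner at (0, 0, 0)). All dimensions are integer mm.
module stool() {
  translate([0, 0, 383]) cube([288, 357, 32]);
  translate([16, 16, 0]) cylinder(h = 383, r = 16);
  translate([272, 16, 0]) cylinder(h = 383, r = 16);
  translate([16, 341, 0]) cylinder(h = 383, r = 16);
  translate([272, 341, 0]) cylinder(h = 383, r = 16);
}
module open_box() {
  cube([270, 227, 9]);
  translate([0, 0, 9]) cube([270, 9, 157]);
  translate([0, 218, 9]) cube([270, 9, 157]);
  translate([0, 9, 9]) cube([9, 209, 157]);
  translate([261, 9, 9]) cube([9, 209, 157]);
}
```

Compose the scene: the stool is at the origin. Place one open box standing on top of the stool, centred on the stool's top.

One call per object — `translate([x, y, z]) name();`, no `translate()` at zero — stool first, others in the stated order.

stool();
translate([9, 65, 415]) open_box();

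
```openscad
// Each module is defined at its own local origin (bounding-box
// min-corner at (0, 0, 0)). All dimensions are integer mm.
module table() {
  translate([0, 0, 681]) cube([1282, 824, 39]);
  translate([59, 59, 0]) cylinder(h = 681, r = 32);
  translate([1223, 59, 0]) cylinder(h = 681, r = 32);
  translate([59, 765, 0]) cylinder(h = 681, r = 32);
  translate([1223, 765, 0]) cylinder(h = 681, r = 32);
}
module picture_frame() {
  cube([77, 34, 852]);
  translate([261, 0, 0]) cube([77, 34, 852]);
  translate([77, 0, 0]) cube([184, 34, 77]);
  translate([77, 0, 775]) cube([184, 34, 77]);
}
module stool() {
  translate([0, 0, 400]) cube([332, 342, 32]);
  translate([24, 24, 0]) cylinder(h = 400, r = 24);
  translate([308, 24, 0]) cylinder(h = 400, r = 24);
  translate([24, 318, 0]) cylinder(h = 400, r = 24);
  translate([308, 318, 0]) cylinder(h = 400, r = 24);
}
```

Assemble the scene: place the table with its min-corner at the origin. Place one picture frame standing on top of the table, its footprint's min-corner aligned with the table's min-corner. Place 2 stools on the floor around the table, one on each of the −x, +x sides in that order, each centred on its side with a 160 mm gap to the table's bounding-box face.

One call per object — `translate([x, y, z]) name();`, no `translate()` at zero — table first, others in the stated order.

table();
translate([0, 0, 720]) picture_frame();
translate([-492, 241, 0]) stool();
translate([1442, 241, 0]) stool();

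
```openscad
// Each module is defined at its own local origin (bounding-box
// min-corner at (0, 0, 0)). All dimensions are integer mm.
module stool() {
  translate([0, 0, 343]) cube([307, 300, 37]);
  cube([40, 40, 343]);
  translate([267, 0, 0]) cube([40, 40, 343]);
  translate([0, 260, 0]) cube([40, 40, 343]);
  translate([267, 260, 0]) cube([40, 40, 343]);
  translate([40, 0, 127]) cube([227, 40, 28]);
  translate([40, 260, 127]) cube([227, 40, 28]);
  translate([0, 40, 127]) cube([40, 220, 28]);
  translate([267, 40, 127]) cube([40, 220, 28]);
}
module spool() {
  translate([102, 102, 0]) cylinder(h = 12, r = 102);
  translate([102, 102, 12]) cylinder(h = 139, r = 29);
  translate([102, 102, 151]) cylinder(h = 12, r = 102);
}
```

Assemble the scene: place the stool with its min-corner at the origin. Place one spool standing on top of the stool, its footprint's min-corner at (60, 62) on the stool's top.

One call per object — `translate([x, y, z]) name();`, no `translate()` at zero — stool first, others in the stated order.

stool();
translate([60, 62, 380]) spool();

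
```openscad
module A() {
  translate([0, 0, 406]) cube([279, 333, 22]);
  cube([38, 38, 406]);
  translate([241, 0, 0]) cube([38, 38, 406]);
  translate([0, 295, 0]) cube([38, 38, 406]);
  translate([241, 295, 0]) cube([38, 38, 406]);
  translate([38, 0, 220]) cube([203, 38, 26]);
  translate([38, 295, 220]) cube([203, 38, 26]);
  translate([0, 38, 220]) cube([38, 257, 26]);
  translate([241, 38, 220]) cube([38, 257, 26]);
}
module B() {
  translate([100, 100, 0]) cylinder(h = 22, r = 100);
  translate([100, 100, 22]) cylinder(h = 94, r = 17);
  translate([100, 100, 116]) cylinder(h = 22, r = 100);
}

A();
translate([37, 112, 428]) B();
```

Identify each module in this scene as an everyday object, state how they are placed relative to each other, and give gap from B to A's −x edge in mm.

A is a stool. B is a spool. The spool is on top of the stool. The gap from the spool to the stool's −x edge is 37 mm.

The spool's min-x is at 37; the stool's min-x is 0; gap = 37 mm.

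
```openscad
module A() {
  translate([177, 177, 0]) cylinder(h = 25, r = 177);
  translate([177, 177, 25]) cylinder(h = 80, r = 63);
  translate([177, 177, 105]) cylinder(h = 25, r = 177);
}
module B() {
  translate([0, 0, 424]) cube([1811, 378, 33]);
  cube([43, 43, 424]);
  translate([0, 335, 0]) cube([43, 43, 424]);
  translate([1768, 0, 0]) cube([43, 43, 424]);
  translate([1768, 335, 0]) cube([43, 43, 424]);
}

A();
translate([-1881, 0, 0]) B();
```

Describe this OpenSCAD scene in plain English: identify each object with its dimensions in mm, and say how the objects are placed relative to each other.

A is a spool: two coaxial disc flanges of radius 177 mm and thickness 25 mm, joined by a core cylinder of radius 63 mm and height 80 mm. The lower flange rests on z = 0 and the three cylinders share a vertical axis.

B is a long wooden bench with a 1811 mm (x) × 378 mm (y) seat, 33 mm thick, its top surface 457 mm above the floor. Four 43 mm square legs at the seat corners, flush with the edges, run from z = 0 to the seat underside.

The bench is on the floor beside the spool on its −x side.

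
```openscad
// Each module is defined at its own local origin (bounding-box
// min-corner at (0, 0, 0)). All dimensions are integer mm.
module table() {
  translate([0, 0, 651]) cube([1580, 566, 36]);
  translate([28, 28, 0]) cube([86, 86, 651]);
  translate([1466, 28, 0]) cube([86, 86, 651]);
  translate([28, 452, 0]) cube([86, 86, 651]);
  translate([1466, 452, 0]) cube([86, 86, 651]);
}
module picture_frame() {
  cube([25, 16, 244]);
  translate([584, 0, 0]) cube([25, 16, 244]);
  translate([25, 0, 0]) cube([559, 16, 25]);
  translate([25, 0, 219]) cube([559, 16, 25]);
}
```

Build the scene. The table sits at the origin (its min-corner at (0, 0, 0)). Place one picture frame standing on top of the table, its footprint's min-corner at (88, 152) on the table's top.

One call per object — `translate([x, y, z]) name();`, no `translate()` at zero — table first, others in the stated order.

table();
translate([88, 152, 687]) picture_frame();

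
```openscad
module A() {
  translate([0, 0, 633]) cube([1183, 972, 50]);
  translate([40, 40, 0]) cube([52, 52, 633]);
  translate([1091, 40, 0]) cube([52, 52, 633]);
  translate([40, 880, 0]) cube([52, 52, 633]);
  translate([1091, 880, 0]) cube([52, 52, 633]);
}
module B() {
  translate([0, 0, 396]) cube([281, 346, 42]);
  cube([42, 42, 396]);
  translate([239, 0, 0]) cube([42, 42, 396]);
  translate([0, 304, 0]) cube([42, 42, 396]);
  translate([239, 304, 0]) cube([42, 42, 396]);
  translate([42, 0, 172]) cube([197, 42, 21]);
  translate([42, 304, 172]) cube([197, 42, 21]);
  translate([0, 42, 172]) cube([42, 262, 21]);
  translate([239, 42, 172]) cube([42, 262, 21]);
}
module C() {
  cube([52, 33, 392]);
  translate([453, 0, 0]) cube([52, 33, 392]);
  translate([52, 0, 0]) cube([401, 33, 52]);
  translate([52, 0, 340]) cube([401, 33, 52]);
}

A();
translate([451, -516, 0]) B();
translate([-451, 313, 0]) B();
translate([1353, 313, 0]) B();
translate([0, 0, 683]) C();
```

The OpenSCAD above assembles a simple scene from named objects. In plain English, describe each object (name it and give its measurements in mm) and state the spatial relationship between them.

A is a rectangular dining table. The top is 1183×972×50 mm with its upper surface at z = 683 mm. It stands on four 52×52 mm square legs, each inset 40 mm from the nearest pair of top edges, running from the floor to the underside of the top.

B is a four-legged stool. The seat is a 281×346×42 mm slab whose top surface is at z = 438 mm; four square legs, each 42×42 mm in cross-section, run from the floor (z = 0) to the underside of the seat, each flush with a corner of the seat. Four stretchers, 42 mm wide and 21 mm tall, connect adjacent legs with their undersides at z = 172 mm, each running between the inner faces of the legs it joins and aligned with the legs' outer faces on the other axis.

C is a picture frame with a 401×288 mm rectangular opening (x by z) and a uniform 52 mm border on every side. Frame depth is 33 mm along y. It is built from two vertical stiles running the full outside height and two horizontal rails spanning the gap between the stiles.

Three stools sit around the table at the −y, −x, +x sides. The picture frame is on top of the table.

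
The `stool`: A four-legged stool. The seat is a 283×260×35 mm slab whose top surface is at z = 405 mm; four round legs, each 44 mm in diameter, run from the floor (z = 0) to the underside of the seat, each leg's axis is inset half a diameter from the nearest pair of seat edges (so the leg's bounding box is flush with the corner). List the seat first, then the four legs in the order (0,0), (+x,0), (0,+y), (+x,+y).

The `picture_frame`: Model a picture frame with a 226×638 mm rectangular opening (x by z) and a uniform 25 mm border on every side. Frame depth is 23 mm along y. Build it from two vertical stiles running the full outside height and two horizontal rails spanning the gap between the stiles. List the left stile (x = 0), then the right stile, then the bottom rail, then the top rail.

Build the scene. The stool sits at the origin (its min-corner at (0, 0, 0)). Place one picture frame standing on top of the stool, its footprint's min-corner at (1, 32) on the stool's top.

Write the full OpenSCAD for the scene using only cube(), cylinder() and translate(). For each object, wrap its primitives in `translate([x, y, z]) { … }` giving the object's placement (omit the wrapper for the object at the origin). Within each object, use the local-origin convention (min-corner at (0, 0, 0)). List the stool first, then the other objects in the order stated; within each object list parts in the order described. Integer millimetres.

translate([0, 0, 370]) cube([283, 260, 35]);
translate([22, 22, 0]) cylinder(h = 370, r = 22);
translate([261, 22, 0]) cylinder(h = 370, r = 22);
translate([22, 238, 0]) cylinder(h = 370, r = 22);
translate([261, 238, 0]) cylinder(h = 370, r = 22);
translate([1, 32, 405]) {
  cube([25, 23, 688]);
  translate([251, 0, 0]) cube([25, 23, 688]);
  translate([25, 0, 0]) cube([226, 23, 25]);
  translate([25, 0, 663]) cube([226, 23, 25]);
}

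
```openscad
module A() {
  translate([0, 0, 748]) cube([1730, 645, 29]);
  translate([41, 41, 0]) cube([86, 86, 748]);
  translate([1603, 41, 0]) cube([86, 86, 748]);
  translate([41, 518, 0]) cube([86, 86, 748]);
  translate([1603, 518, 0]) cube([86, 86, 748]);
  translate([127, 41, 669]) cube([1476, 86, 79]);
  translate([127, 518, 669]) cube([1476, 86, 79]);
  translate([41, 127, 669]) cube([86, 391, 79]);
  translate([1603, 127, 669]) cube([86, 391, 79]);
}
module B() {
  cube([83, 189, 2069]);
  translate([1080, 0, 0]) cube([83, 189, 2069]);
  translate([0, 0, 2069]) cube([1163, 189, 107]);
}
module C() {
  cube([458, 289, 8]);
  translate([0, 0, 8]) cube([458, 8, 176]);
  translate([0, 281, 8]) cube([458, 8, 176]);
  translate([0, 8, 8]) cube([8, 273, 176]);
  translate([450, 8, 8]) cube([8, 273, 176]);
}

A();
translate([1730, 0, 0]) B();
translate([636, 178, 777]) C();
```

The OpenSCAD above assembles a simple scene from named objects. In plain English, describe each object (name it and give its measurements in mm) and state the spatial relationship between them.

A is a table: top 1730 mm (x) × 645 mm (y), 29 mm thick, upper face at z = 777 mm, on four 86×86 mm square legs, each inset 41 mm from the nearest pair of top edges, running from z = 0 to the bottom of the top. Four apron rails, 86 mm thick and 79 mm tall, run between adjacent legs with their top edges flush with the underside of the top and their outer faces flush with the legs' outer faces.

B is a door frame. The clear opening is 997 mm wide and 2069 mm high. Two 83 mm wide jambs, 189 mm deep, stand either side of the opening from the floor to the top of the opening. A 107 mm thick head sits across the top of both jambs, spanning the full outside width of the frame.

C is an open storage box with external size 458×289×184 mm and wall thickness 8 mm (the base is also 8 mm thick). The base covers the whole footprint; the four walls stand on the base, with the y-facing walls full-width and the x-facing walls fitting between their inner faces.

The door frame is against the table's +x side, with their −y faces flush. The open box is on top of the table, centred.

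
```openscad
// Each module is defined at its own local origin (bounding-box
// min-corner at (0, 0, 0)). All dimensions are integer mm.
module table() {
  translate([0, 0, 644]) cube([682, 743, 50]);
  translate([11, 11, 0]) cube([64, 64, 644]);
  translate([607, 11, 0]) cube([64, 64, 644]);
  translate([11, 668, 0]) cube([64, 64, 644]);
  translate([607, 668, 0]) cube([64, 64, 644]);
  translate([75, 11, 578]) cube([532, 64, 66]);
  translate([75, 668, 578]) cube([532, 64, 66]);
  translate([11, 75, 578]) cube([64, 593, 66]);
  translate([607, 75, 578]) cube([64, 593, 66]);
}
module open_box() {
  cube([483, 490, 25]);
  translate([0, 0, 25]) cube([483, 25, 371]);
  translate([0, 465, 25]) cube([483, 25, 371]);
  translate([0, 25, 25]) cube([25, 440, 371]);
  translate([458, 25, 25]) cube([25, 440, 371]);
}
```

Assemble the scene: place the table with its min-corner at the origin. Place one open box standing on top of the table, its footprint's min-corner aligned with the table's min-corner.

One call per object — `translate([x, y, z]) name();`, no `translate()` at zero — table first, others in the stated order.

table();
translate([0, 0, 694]) open_box();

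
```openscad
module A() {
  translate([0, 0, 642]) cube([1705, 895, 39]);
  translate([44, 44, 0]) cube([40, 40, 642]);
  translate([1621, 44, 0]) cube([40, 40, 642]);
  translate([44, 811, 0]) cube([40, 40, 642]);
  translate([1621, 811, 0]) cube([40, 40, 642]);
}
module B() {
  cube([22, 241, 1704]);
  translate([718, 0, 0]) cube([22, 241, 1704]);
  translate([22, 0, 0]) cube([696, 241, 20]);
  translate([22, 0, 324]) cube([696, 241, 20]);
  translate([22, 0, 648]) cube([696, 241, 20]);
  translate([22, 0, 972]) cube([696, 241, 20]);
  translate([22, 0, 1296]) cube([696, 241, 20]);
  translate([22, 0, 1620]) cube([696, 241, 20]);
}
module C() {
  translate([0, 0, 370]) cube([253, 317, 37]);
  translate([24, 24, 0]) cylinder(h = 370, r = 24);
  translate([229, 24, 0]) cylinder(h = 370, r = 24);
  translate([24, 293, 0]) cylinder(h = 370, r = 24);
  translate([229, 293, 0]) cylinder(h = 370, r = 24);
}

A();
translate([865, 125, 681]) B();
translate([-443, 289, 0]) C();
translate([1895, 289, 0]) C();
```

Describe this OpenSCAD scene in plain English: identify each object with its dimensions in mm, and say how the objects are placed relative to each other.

A is a table: top 1705 mm (x) × 895 mm (y), 39 mm thick, upper face at z = 681 mm, on four 40×40 mm square legs, each inset 44 mm from the nearest pair of top edges, running from z = 0 to the bottom of the top.

B is a bookshelf 740 mm wide overall, 241 mm deep and 1704 mm tall. The two sides are 22 mm thick vertical panels. 6 horizontal shelves of 20 mm thickness span between the inner faces of the sides; the lowest shelf sits on the floor and shelves are stacked with a clear vertical gap of 304 mm between each pair.

C is a four-legged stool. The seat is a 253×317×37 mm slab whose top surface is at z = 407 mm; four round legs, each 48 mm in diameter, run from the floor (z = 0) to the underside of the seat, each leg's axis is inset half a diameter from the nearest pair of seat edges (so the leg's bounding box is flush with the corner).

The bookshelf is on top of the table. Two stools sit around the table at the −x, +x sides.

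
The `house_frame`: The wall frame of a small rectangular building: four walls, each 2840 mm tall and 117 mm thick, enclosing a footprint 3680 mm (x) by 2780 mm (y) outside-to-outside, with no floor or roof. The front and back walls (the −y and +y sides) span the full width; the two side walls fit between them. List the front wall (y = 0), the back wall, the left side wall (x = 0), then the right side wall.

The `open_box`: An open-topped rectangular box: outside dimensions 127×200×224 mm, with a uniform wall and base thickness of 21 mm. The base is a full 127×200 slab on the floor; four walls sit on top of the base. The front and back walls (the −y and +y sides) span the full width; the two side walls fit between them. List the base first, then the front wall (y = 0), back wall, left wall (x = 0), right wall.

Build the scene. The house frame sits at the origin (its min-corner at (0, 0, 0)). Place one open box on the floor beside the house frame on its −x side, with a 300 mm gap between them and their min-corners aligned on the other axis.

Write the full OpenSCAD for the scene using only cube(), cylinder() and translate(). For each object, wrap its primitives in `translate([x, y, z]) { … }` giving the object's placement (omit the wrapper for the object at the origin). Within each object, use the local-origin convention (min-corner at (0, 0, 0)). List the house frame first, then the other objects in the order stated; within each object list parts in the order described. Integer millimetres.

cube([3680, 117, 2840]);
translate([0, 2663, 0]) cube([3680, 117, 2840]);
translate([0, 117, 0]) cube([117, 2546, 2840]);
translate([3563, 117, 0]) cube([117, 2546, 2840]);
translate([-427, 0, 0]) {
  cube([127, 200, 21]);
  translate([0, 0, 21]) cube([127, 21, 203]);
  translate([0, 179, 21]) cube([127, 21, 203]);
  translate([0, 21, 21]) cube([21, 158, 203]);
  translate([106, 21, 21]) cube([21, 158, 203]);
}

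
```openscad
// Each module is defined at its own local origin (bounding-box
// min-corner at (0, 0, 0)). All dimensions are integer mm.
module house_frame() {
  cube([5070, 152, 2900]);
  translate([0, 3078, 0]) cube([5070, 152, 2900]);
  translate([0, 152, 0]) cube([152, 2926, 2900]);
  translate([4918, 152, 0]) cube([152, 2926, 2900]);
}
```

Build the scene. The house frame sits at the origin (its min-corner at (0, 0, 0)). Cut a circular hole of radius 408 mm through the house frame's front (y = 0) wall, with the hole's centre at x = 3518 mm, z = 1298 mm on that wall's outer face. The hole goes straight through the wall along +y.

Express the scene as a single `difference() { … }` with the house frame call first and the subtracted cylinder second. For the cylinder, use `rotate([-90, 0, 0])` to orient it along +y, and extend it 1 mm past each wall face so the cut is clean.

difference() {
  house_frame();
  translate([3518, -1, 1298]) rotate([-90, 0, 0]) cylinder(h = 154, r = 408);
}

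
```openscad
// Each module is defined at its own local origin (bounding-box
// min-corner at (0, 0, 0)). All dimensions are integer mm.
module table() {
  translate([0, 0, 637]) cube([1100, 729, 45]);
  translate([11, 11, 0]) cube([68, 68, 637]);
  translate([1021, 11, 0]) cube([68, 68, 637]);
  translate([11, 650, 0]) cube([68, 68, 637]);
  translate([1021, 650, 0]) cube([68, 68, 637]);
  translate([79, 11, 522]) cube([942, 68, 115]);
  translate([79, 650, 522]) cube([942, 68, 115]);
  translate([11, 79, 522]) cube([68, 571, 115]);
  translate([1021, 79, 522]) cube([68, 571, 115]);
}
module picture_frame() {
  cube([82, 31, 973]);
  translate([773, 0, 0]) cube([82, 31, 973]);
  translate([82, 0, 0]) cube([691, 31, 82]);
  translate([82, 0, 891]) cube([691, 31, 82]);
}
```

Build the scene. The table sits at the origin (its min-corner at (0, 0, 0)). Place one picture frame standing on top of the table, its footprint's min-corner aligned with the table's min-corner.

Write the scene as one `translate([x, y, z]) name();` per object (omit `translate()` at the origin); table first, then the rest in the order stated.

table();
translate([0, 0, 682]) picture_frame();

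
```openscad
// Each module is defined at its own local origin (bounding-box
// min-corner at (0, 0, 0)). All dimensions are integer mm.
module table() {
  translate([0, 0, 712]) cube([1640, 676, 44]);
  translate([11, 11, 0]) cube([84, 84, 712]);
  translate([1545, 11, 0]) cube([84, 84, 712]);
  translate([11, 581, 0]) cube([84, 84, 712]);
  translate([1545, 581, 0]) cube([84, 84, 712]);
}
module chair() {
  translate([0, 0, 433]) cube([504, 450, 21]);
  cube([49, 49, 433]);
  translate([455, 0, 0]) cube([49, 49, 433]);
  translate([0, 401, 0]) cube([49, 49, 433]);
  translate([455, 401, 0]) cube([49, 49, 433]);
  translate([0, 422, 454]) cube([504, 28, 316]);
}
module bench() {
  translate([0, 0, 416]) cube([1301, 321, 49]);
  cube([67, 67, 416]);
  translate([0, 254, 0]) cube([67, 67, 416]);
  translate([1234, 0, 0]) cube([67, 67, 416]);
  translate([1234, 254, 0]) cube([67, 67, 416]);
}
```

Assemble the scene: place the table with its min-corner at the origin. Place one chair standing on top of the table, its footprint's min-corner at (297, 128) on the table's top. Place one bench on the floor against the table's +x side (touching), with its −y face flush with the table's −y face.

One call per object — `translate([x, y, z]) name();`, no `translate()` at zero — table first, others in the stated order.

table();
translate([297, 128, 756]) chair();
translate([1640, 0, 0]) bench();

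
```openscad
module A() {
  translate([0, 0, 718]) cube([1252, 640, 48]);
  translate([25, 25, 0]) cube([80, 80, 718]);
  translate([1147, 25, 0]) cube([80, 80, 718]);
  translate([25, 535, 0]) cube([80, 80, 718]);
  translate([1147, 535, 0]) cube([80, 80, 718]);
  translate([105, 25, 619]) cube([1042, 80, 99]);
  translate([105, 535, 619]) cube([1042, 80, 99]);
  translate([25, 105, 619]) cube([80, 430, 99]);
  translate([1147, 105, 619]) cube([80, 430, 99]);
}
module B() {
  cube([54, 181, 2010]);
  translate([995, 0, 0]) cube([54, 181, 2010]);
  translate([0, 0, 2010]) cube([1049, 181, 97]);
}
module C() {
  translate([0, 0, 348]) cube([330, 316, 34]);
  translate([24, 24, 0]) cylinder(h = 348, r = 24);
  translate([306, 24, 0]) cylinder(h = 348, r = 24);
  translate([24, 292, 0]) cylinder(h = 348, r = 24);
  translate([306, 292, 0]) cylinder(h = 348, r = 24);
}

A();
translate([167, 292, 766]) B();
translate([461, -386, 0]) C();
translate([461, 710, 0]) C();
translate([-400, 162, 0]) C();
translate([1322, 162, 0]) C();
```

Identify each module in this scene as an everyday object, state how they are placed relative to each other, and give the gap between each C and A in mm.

Each stool's nearest face is 70 mm from the table's bounding box.

A is a table. B is a door frame. C is a stool. The door frame is on top of the table. Four stools sit around the table at the −y, +y, −x, +x sides. The gap between each stool and the table is 70 mm.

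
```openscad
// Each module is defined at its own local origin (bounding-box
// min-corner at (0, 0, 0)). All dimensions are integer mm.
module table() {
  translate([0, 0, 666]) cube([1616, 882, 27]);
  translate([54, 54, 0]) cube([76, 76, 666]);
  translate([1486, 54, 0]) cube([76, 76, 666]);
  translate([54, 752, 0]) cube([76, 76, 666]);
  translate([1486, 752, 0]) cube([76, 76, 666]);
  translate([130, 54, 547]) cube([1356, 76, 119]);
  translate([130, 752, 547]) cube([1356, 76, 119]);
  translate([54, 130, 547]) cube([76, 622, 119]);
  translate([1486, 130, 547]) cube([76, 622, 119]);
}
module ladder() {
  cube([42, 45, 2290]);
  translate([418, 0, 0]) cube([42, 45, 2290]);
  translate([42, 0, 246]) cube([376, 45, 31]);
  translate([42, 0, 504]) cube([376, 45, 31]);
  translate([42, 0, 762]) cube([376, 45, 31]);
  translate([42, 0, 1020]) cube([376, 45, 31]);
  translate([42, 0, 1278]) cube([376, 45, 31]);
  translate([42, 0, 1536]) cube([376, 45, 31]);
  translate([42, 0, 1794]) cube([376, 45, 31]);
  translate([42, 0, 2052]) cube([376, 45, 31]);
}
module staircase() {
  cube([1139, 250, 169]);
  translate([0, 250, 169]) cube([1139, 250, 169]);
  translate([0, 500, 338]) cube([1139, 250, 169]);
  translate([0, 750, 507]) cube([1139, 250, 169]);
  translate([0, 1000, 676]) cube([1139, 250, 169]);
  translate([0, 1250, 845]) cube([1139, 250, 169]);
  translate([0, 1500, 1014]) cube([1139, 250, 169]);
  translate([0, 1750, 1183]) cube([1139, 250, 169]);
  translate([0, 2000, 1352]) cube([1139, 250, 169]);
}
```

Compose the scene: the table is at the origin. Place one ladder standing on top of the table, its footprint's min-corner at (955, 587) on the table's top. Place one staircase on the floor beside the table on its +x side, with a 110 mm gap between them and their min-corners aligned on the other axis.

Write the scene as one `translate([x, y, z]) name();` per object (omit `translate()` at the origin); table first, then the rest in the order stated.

table();
translate([955, 587, 693]) ladder();
translate([1726, 0, 0]) staircase();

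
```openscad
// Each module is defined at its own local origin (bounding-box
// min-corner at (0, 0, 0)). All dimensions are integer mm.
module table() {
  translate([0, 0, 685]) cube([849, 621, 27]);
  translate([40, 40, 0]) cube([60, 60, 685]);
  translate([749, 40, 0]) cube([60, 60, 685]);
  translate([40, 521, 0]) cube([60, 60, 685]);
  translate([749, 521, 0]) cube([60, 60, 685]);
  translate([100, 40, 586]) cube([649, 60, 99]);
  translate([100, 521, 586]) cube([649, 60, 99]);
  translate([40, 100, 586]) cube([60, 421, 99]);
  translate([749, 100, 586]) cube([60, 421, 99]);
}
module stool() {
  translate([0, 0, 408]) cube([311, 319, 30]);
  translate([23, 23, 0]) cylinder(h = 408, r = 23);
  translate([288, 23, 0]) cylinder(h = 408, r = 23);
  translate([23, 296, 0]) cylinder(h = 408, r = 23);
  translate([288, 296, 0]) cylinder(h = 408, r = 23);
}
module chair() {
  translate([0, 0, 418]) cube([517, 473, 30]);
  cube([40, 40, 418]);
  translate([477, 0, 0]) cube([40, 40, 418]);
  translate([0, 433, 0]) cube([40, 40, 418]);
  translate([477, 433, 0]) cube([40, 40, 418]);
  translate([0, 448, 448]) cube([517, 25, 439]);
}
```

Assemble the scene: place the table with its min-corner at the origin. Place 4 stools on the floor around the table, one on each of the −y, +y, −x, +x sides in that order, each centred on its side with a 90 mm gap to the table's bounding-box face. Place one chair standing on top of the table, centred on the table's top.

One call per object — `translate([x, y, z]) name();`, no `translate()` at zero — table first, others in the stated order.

table();
translate([269, -409, 0]) stool();
translate([269, 711, 0]) stool();
translate([-401, 151, 0]) stool();
translate([939, 151, 0]) stool();
translate([166, 74, 712]) chair();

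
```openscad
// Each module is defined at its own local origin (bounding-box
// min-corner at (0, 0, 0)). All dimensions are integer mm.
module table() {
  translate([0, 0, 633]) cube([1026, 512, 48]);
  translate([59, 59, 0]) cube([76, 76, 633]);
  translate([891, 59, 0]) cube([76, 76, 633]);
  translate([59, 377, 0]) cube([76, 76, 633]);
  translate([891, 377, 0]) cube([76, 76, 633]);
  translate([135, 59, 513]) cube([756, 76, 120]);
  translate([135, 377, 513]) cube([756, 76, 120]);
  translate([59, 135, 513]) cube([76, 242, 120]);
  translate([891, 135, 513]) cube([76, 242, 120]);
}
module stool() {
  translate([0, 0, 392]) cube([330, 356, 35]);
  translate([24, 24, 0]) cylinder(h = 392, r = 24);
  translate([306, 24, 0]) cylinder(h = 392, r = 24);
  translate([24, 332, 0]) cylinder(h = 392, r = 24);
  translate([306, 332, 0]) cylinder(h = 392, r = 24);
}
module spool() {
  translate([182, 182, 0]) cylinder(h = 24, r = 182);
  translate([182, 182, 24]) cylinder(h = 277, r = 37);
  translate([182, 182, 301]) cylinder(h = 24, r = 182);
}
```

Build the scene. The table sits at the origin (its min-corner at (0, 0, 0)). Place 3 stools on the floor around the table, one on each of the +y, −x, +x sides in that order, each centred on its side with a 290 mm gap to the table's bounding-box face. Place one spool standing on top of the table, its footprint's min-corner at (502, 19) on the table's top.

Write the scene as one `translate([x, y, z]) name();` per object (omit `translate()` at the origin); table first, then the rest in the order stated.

table();
translate([348, 802, 0]) stool();
translate([-620, 78, 0]) stool();
translate([1316, 78, 0]) stool();
translate([502, 19, 681]) spool();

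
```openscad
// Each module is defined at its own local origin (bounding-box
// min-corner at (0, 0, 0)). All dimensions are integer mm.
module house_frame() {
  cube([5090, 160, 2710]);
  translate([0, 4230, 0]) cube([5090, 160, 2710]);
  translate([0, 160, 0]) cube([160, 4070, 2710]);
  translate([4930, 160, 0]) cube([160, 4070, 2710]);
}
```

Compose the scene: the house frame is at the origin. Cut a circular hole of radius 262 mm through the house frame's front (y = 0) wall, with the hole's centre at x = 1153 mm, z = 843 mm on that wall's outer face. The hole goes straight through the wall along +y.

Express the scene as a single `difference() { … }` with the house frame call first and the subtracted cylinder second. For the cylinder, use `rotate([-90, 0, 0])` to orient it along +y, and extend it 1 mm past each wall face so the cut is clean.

difference() {
  house_frame();
  translate([1153, -1, 843]) rotate([-90, 0, 0]) cylinder(h = 162, r = 262);
}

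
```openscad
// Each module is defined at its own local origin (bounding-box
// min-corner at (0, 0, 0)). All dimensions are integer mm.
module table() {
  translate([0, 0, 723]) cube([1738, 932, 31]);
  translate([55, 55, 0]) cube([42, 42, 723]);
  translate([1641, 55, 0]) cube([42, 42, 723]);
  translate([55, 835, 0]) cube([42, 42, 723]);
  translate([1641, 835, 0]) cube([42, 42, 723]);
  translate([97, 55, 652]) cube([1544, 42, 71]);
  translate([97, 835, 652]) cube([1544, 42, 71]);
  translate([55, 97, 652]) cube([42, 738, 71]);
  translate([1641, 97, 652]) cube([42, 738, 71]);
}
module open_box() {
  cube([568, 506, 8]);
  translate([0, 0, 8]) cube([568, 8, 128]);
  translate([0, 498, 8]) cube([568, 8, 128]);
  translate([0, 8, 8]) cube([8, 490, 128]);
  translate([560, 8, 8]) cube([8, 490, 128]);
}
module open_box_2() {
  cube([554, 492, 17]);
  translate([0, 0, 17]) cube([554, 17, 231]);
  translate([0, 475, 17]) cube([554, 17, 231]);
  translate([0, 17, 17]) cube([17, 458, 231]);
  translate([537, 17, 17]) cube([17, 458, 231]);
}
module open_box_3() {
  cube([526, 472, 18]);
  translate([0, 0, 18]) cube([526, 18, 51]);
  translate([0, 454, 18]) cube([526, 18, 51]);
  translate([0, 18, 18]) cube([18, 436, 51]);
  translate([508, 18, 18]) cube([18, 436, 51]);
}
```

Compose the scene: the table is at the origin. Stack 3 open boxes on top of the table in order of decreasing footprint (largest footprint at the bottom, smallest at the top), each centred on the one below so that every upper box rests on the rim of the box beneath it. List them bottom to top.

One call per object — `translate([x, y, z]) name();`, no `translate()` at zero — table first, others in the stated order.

table();
translate([585, 213, 754]) open_box();
translate([592, 220, 890]) open_box_2();
translate([606, 230, 1138]) open_box_3();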